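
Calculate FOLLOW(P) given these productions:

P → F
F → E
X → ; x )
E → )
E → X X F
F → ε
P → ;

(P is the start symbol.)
{ $ }

To compute FOLLOW(P), find every occurrence of P on a right-hand side N → α P β: add FIRST(β) \ {ε}, and if β is empty or nullable also add FOLLOW(N). Iterate to a fixed point.

P is the start symbol, so $ ∈ FOLLOW(P).
P does not occur on any right-hand side.

Taking the union: FOLLOW(P) = { $ }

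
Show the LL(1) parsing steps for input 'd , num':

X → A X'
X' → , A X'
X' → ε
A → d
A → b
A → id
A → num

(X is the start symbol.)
LL(1) parsing maintains a stack (initially the start symbol over $) and the input. At each step: if the stack top is a terminal, match it against the current input token; if it is a non-terminal N, replace it with the RHS of M[N, lookahead] (the unique production whose predict set contains the lookahead).

Stack is shown with the top on the left.

Stack     Input      Action
---------------------------
X $       d , num $  output X → A X'
A X' $    d , num $  output A → d
d X' $    d , num $  match 'd'
X' $      , num $    output X' → , A X'
, A X' $  , num $    match ','
A X' $    num $      output A → num
num X' $  num $      match 'num'
X' $      $          output X' → ε
$         $          accept

The string is accepted.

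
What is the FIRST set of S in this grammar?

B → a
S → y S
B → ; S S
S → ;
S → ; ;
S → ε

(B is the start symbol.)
{ ';', 'y', ε }

From S → y S:
  - y is a terminal: add 'y' and stop
From S → ;:
  - ';' is a terminal: add ';' and stop
From S → ; ;:
  - ';' is a terminal: add ';' and stop
From S → ε:
  - ε-production, so ε ∈ FIRST(S)

Collecting: FIRST(S) = { ';', 'y', ε }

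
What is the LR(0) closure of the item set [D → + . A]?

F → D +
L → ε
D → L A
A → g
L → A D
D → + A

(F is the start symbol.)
{ [A → . g], [D → + . A] }

To compute CLOSURE, for each item [A → α.Bβ] where B is a non-terminal, add [B → .γ] for all productions B → γ; repeat for the newly added items until nothing changes.

Start with: [D → + . A]
  [D → + . A] has the dot before A: add [A → . g]
No further items can be added.

CLOSURE = { [A → . g], [D → + . A] }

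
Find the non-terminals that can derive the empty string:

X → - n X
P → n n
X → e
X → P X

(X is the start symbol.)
None

A non-terminal is nullable if it can derive ε (the empty string): either it has an ε-production, or it has a production whose right-hand side consists entirely of nullable non-terminals.

There are no ε-productions, so no non-terminal can derive ε.
No non-terminals are nullable.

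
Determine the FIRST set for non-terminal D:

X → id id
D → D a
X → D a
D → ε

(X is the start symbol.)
To compute FIRST(D), examine every production with D on the left-hand side, reading each right-hand side left to right until a non-nullable symbol is reached.

From D → D a:
  - D is the symbol being defined: contributes nothing new
    D is nullable, so continue to the next symbol
  - a is a terminal: add 'a' and stop
From D → ε:
  - ε-production, so ε ∈ FIRST(D)

Collecting: FIRST(D) = { 'a', ε }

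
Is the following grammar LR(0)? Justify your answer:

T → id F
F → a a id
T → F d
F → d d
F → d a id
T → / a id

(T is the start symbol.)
A grammar is LR(0) if no state in the canonical LR(0) collection has:
  - both a shift item (dot before a terminal) and a complete item (shift-reduce conflict), or
  - two or more complete items (reduce-reduce conflict; the accept item [T' → T .] counts as a complete item here).

Augment with T' → T and build the canonical LR(0) collection (I0 = CLOSURE({[T' → . T]}), then GOTO on every symbol after a dot until no new states appear). It has 16 states:
  I0: { [F → . a a id], [F → . d a id], [F → . d d], [T → . / a id], [T → . F d], [T → . id F], [T' → . T] }  — shift
  I1: { [T → / . a id] }  — shift
  I2: { [T → F . d] }  — shift
  I3: { [T' → T .] }  — accept
  I4: { [F → a . a id] }  — shift
  I5: { [F → d . a id], [F → d . d] }  — shift
  I6: { [F → . a a id], [F → . d a id], [F → . d d], [T → id . F] }  — shift
  I7: { [T → id F .] }  — reduce
  I8: { [F → d a . id] }  — shift
  I9: { [F → d d .] }  — reduce
  I10: { [F → d a id .] }  — reduce
  I11: { [F → a a . id] }  — shift
  I12: { [F → a a id .] }  — reduce
  I13: { [T → F d .] }  — reduce
  I14: { [T → / a . id] }  — shift
  I15: { [T → / a id .] }  — reduce

Every state is either a pure shift/goto state or contains exactly one complete item and nothing to shift — no conflicts. The grammar is LR(0).

Answer: Yes, the grammar is LR(0)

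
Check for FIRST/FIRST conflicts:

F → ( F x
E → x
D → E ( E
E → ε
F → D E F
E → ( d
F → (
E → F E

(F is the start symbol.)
Yes. F → '(' F x / F → D E F on { '(' }; F → '(' F x / F → '(' on { '(' }; F → D E F / F → '(' on { '(' }; E → x / E → F E on { 'x' }; E → '(' d / E → F E on { '(' }

A FIRST/FIRST conflict occurs when two productions N → α and N → β for the same non-terminal have FIRST(α) ∩ FIRST(β) ≠ ∅ (with ε ∈ FIRST of a nullable right-hand side, so two nullable alternatives also conflict).

FIRST sets of the non-terminals at (or reachable through a nullable prefix from) the front of some alternative:
  FIRST(D) = { '(', 'x' }
  FIRST(F) = { '(', 'x' }

Productions for F:
  F → ( F x: FIRST = { '(' }
  F → D E F: FIRST = { '(', 'x' }
  F → (: FIRST = { '(' }
Productions for E:
  E → x: FIRST = { 'x' }
  E → ε: FIRST = { ε }
  E → ( d: FIRST = { '(' }
  E → F E: FIRST = { '(', 'x' }
D has only one production, so no FIRST/FIRST conflict is possible there.

Conflict for F: F → ( F x and F → D E F
  Overlap: { '(' }
Conflict for F: F → ( F x and F → (
  Overlap: { '(' }
Conflict for F: F → D E F and F → (
  Overlap: { '(' }
Conflict for E: E → x and E → F E
  Overlap: { 'x' }
Conflict for E: E → ( d and E → F E
  Overlap: { '(' }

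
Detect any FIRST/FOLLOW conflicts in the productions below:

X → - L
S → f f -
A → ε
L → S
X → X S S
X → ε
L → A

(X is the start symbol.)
A FIRST/FOLLOW conflict occurs when a non-terminal N has a nullable alternative N → β (β ⇒* ε) and another alternative N → α with FIRST(α) ∩ FOLLOW(N) ≠ ∅: on such a lookahead the parser cannot decide between expanding α and letting N vanish via β.

Nullable non-terminals: A, L, X.
FIRST sets used below: FIRST(S) = { 'f' }, FIRST(A) = { ε }, FIRST(X) = { '-', 'f', ε }
A has a nullable alternative but only one production, so nothing to check.

L: nullable alternative(s) L → A; FOLLOW(L) = { $, 'f' }
  L → S: FIRST \ {ε} = { 'f' } — overlaps FOLLOW(L) on { 'f' }: CONFLICT
  L → A: FIRST \ {ε} = { } — this is the only nullable alternative, skip

X: nullable alternative(s) X → ε; FOLLOW(X) = { $, 'f' }
  X → - L: FIRST \ {ε} = { '-' } — disjoint from FOLLOW(X)
  X → X S S: FIRST \ {ε} = { '-', 'f' } — overlaps FOLLOW(X) on { 'f' }: CONFLICT
  X → ε: FIRST \ {ε} = { } — this is the only nullable alternative, skip

S has no nullable alternative, so no FIRST/FOLLOW check is needed there.

So the grammar has 2 FIRST/FOLLOW conflicts (marked CONFLICT above).

Answer: Yes. X → X S S with FOLLOW(X) on { 'f' }; L → S with FOLLOW(L) on { 'f' }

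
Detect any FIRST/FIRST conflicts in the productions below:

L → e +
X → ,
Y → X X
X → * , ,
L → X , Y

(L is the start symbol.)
FIRST sets of the non-terminals at (or reachable through a nullable prefix from) the front of some alternative:
  FIRST(X) = { '*', ',' }

Productions for L:
  L → e +: FIRST = { 'e' }
  L → X , Y: FIRST = { '*', ',' }
Productions for X:
  X → ,: FIRST = { ',' }
  X → * , ,: FIRST = { '*' }
Y has only one production, so no FIRST/FIRST conflict is possible there.

All alternatives of each non-terminal have pairwise disjoint FIRST sets.

Answer: No FIRST/FIRST conflicts.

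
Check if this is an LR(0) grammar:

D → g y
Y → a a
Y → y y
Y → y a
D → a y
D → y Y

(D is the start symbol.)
Yes, the grammar is LR(0)

Augment with D' → D and build the canonical LR(0) collection (I0 = CLOSURE({[D' → . D]}), then GOTO on every symbol after a dot until no new states appear). It has 13 states:
  I0: { [D → . a y], [D → . g y], [D → . y Y], [D' → . D] }  — shift
  I1: { [D' → D .] }  — accept
  I2: { [D → a . y] }  — shift
  I3: { [D → g . y] }  — shift
  I4: { [D → y . Y], [Y → . a a], [Y → . y a], [Y → . y y] }  — shift
  I5: { [D → y Y .] }  — reduce
  I6: { [Y → a . a] }  — shift
  I7: { [Y → y . a], [Y → y . y] }  — shift
  I8: { [Y → y a .] }  — reduce
  I9: { [Y → y y .] }  — reduce
  I10: { [Y → a a .] }  — reduce
  I11: { [D → g y .] }  — reduce
  I12: { [D → a y .] }  — reduce

Every state is either a pure shift/goto state or contains exactly one complete item and nothing to shift — no conflicts. The grammar is LR(0).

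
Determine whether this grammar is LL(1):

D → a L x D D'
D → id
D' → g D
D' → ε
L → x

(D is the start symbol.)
A grammar is LL(1) if for each non-terminal N with multiple productions, the predict sets of those productions are pairwise disjoint, where PREDICT(N → α) = (FIRST(α) \ {ε}) ∪ (FOLLOW(N) if α ⇒* ε).

Relevant sets:
  FOLLOW(D') = { $, 'g' }

For D:
  PREDICT(D → a L x D D') = { 'a' }
  PREDICT(D → id) = { 'id' }
For D':
  PREDICT(D' → g D) = { 'g' }
  PREDICT(D' → ε) = { $, 'g' }
L has a single production, so nothing to check there.

Conflict found: Predict set conflict for D': { 'g' }
The grammar is NOT LL(1).

Answer: No. Predict set conflict for D': { 'g' }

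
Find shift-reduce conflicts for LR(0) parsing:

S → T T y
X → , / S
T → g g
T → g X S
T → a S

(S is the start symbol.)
A shift-reduce conflict occurs when an LR(0) state has both:
  - a complete (reduce) item [A → α .] (dot at the end), and
  - a shift item [B → β . c γ] (dot before a terminal).

Augment with S' → S and build the canonical LR(0) collection (I0 = CLOSURE({[S' → . S]}), then GOTO on every symbol after a dot until no new states appear). It has 14 states:
  I0: { [S → . T T y], [S' → . S], [T → . a S], [T → . g X S], [T → . g g] }  — shift
  I1: { [S' → S .] }  — accept
  I2: { [S → T . T y], [T → . a S], [T → . g X S], [T → . g g] }  — shift
  I3: { [S → . T T y], [T → . a S], [T → . g X S], [T → . g g], [T → a . S] }  — shift
  I4: { [T → g . X S], [T → g . g], [X → . , / S] }  — shift
  I5: { [X → , . / S] }  — shift
  I6: { [S → . T T y], [T → . a S], [T → . g X S], [T → . g g], [T → g X . S] }  — shift
  I7: { [T → g g .] }  — reduce
  I8: { [T → g X S .] }  — reduce
  I9: { [S → . T T y], [T → . a S], [T → . g X S], [T → . g g], [X → , / . S] }  — shift
  I10: { [X → , / S .] }  — reduce
  I11: { [T → a S .] }  — reduce
  I12: { [S → T T . y] }  — shift
  I13: { [S → T T y .] }  — reduce

No state contains both a complete item and a shift item.

Answer: No shift-reduce conflicts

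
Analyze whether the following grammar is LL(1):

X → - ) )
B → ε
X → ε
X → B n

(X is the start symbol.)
Yes, the grammar is LL(1).

A grammar is LL(1) if for each non-terminal N with multiple productions, the predict sets of those productions are pairwise disjoint, where PREDICT(N → α) = (FIRST(α) \ {ε}) ∪ (FOLLOW(N) if α ⇒* ε).

Relevant sets:
  FIRST(B) = { ε }
  FOLLOW(X) = { $ }

For X:
  PREDICT(X → '-' ')' ')') = { '-' }
  PREDICT(X → ε) = { $ }
  PREDICT(X → B n) = { 'n' }
B has a single production, so nothing to check there.

All predict sets are disjoint. The grammar IS LL(1).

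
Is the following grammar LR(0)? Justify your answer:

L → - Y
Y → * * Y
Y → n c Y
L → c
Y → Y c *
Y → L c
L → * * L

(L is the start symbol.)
No. Shift-reduce conflict between [L → - Y .] and [Y → Y . c *]

Augment with L' → L and build the canonical LR(0) collection (I0 = CLOSURE({[L' → . L]}), then GOTO on every symbol after a dot until no new states appear). It has 19 states:
  I0: { [L → . * * L], [L → . - Y], [L → . c], [L' → . L] }  — shift
  I1: { [L → * . * L] }  — shift
  I2: { [L → - . Y], [L → . * * L], [L → . - Y], [L → . c], [Y → . * * Y], [Y → . L c], [Y → . Y c *], [Y → . n c Y] }  — shift
  I3: { [L' → L .] }  — accept
  I4: { [L → c .] }  — reduce
  I5: { [L → * . * L], [Y → * . * Y] }  — shift
  I6: { [Y → L . c] }  — shift
  I7: { [L → - Y .], [Y → Y . c *] }  — shift, reduce
  I8: { [Y → n . c Y] }  — shift
  I9: { [L → . * * L], [L → . - Y], [L → . c], [Y → . * * Y], [Y → . L c], [Y → . Y c *], [Y → . n c Y], [Y → n c . Y] }  — shift
  I10: { [Y → Y . c *], [Y → n c Y .] }  — shift, reduce
  I11: { [Y → Y c . *] }  — shift
  I12: { [Y → Y c * .] }  — reduce
  I13: { [Y → L c .] }  — reduce
  I14: { [L → * * . L], [L → . * * L], [L → . - Y], [L → . c], [Y → * * . Y], [Y → . * * Y], [Y → . L c], [Y → . Y c *], [Y → . n c Y] }  — shift
  I15: { [L → * * L .], [Y → L . c] }  — shift, reduce
  I16: { [Y → * * Y .], [Y → Y . c *] }  — shift, reduce
  I17: { [L → * * . L], [L → . * * L], [L → . - Y], [L → . c] }  — shift
  I18: { [L → * * L .] }  — reduce

Conflict in state I7:
  Shift-reduce conflict between [L → - Y .] and [Y → Y . c *]
So the grammar is NOT LR(0).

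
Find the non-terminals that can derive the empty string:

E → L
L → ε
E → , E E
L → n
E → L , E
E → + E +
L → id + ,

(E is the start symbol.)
ε-productions: L → ε
So L is immediately nullable.
E → L: every symbol on the right is nullable, so E is nullable too.
Every non-terminal is now nullable.
Nullable = { 'E', 'L' }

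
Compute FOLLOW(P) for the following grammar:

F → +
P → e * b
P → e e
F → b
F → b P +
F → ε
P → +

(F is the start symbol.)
{ '+' }

To compute FOLLOW(P), find every occurrence of P on a right-hand side N → α P β: add FIRST(β) \ {ε}, and if β is empty or nullable also add FOLLOW(N). Iterate to a fixed point.

In F → b P +: P is followed by '+', add FIRST('+') \ {ε} = { '+' }

Taking the union: FOLLOW(P) = { '+' }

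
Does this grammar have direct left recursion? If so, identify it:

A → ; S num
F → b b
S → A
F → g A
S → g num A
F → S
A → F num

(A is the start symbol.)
No direct left recursion

A → ; S num: starts with ';'
F → b b: starts with b
S → A: starts with A
F → g A: starts with g
S → g num A: starts with g
F → S: starts with S
A → F num: starts with F

No direct left recursion found.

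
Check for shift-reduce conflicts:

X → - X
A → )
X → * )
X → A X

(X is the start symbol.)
Augment with X' → X and build the canonical LR(0) collection (I0 = CLOSURE({[X' → . X]}), then GOTO on every symbol after a dot until no new states appear). It has 9 states:
  I0: { [A → . )], [X → . * )], [X → . - X], [X → . A X], [X' → . X] }  — shift
  I1: { [A → ) .] }  — reduce
  I2: { [X → * . )] }  — shift
  I3: { [A → . )], [X → - . X], [X → . * )], [X → . - X], [X → . A X] }  — shift
  I4: { [A → . )], [X → . * )], [X → . - X], [X → . A X], [X → A . X] }  — shift
  I5: { [X' → X .] }  — accept
  I6: { [X → A X .] }  — reduce
  I7: { [X → - X .] }  — reduce
  I8: { [X → * ) .] }  — reduce

No state contains both a complete item and a shift item.

Answer: No shift-reduce conflicts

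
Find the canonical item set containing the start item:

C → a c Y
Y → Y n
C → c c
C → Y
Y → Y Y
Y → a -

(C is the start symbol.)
First, augment the grammar with C' → C
I₀ = CLOSURE({ [C' → . C] }):
  [C' → . C] has the dot before C: add [C → . a c Y], [C → . c c], [C → . Y]
  [C → . Y] has the dot before Y: add [Y → . Y n], [Y → . Y Y], [Y → . a -]
No further items can be added.

I₀ = { [C → . Y], [C → . a c Y], [C → . c c], [C' → . C], [Y → . Y Y], [Y → . Y n], [Y → . a -] }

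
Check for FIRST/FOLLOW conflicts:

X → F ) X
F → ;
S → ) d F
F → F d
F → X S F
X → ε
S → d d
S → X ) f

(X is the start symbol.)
A FIRST/FOLLOW conflict occurs when a non-terminal N has a nullable alternative N → β (β ⇒* ε) and another alternative N → α with FIRST(α) ∩ FOLLOW(N) ≠ ∅: on such a lookahead the parser cannot decide between expanding α and letting N vanish via β.

Nullable non-terminals: X.
FIRST sets used below: FIRST(F) = { ')', ';', 'd' }

X: nullable alternative(s) X → ε; FOLLOW(X) = { $, ')', ';', 'd' }
  X → F ) X: FIRST \ {ε} = { ')', ';', 'd' } — overlaps FOLLOW(X) on { ')', ';', 'd' }: CONFLICT
  X → ε: FIRST \ {ε} = { } — this is the only nullable alternative, skip

F, S have no nullable alternative, so no FIRST/FOLLOW check is needed there.

So the grammar has 1 FIRST/FOLLOW conflict (marked CONFLICT above).

Answer: Yes. X → F ')' X with FOLLOW(X) on { ')', ';', 'd' }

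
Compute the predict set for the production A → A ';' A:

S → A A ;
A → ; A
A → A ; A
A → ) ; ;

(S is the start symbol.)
PREDICT(A → A ';' A) = (FIRST(RHS) \ {ε}) ∪ (FOLLOW(A) if ε ∈ FIRST(RHS), i.e. RHS ⇒* ε)
FIRST(A) = { ')', ';' }
FIRST(A ';' A) = { ')', ';' }
ε ∉ FIRST(A ';' A), so FOLLOW(A) is not added.
PREDICT(A → A ';' A) = { ')', ';' }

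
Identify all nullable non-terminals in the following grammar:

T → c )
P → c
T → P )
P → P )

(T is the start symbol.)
A non-terminal is nullable if it can derive ε (the empty string): either it has an ε-production, or it has a production whose right-hand side consists entirely of nullable non-terminals.

There are no ε-productions, so no non-terminal can derive ε.
No non-terminals are nullable.

Answer: None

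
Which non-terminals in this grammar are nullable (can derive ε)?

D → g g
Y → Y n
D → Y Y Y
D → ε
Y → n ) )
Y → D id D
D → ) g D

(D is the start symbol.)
A non-terminal is nullable if it can derive ε (the empty string): either it has an ε-production, or it has a production whose right-hand side consists entirely of nullable non-terminals.

ε-productions: D → ε
So D is immediately nullable.
No further non-terminal can be added: every production for the remaining non-terminals contains a terminal or a non-nullable non-terminal.
Nullable = { 'D' }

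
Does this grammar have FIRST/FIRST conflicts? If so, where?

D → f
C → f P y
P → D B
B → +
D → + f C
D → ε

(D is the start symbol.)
Productions for D:
  D → f: FIRST = { 'f' }
  D → + f C: FIRST = { '+' }
  D → ε: FIRST = { ε }
C, P, B have only one production, so no FIRST/FIRST conflict is possible there.

All alternatives of each non-terminal have pairwise disjoint FIRST sets.

Answer: No FIRST/FIRST conflicts.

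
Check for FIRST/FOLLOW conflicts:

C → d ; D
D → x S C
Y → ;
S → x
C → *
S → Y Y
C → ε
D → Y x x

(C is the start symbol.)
No FIRST/FOLLOW conflicts.

A FIRST/FOLLOW conflict occurs when a non-terminal N has a nullable alternative N → β (β ⇒* ε) and another alternative N → α with FIRST(α) ∩ FOLLOW(N) ≠ ∅: on such a lookahead the parser cannot decide between expanding α and letting N vanish via β.

Nullable non-terminals: C.

C: nullable alternative(s) C → ε; FOLLOW(C) = { $ }
  C → d ; D: FIRST \ {ε} = { 'd' } — disjoint from FOLLOW(C)
  C → *: FIRST \ {ε} = { '*' } — disjoint from FOLLOW(C)
  C → ε: FIRST \ {ε} = { } — this is the only nullable alternative, skip

D, S, Y have no nullable alternative, so no FIRST/FOLLOW check is needed there.

No FIRST/FOLLOW conflicts found.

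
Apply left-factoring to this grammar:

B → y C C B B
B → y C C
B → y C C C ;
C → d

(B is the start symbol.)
Left-factoring transforms A → αβ₁ | αβ₂ into A → αA' and A' → β₁ | β₂
(α is the longest common prefix among the alternatives). Repeat until
no nonterminal has two alternatives with a common prefix.

Round 1: B has alternatives sharing prefix 'y C C'. Introduce B': B → y C C B'
  Add: B' → B B
  Add: B' → ε
  Add: B' → C ;

No remaining common prefixes — done.

Resulting grammar:
B → y C C B'
B' → B B
B' → ε
B' → C ;
C → d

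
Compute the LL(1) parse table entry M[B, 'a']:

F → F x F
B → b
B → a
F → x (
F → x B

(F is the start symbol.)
B → a

To find M[B, 'a'], we find productions for B where 'a' is in the predict set (PREDICT(N → α) = (FIRST(α) \ {ε}) ∪ (FOLLOW(N) if α ⇒* ε)).

B → b: PREDICT = { 'b' }
B → a: PREDICT = { 'a' }
  'a' is in predict set, so this production goes in M[B, 'a']

M[B, 'a'] = B → a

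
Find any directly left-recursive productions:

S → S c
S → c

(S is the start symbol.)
Yes, S is left-recursive

Direct left recursion occurs when N → N α for some non-terminal N (the right-hand side begins with the left-hand side itself).

S → S c: LEFT RECURSIVE (starts with S)
S → c: starts with c

The grammar has direct left recursion on: S.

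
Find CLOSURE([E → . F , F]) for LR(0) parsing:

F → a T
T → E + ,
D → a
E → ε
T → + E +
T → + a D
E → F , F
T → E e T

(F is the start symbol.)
{ [E → . F , F], [F → . a T] }

To compute CLOSURE, for each item [A → α.Bβ] where B is a non-terminal, add [B → .γ] for all productions B → γ; repeat for the newly added items until nothing changes.

Start with: [E → . F , F]
  [E → . F , F] has the dot before F: add [F → . a T]
No further items can be added.

CLOSURE = { [E → . F , F], [F → . a T] }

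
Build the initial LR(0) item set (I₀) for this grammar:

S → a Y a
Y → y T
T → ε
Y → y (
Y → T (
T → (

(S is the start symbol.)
First, augment the grammar with S' → S
I₀ = CLOSURE({ [S' → . S] }):
  [S' → . S] has the dot before S: add [S → . a Y a]
No further items can be added.

I₀ = { [S → . a Y a], [S' → . S] }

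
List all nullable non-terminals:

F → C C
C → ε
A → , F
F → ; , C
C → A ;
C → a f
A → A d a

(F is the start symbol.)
{ 'C', 'F' }

A non-terminal is nullable if it can derive ε (the empty string): either it has an ε-production, or it has a production whose right-hand side consists entirely of nullable non-terminals.

ε-productions: C → ε
So C is immediately nullable.
F → C C: every symbol on the right is nullable, so F is nullable too.
No further non-terminal can be added: every production for the remaining non-terminals contains a terminal or a non-nullable non-terminal.
Nullable = { 'C', 'F' }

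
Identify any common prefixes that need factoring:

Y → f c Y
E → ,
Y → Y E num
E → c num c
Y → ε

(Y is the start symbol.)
Left-factoring is needed when two productions for the same non-terminal
share a common prefix on the right-hand side.

Productions for Y:
  Y → f c Y
  Y → Y E num
  Y → ε
Productions for E:
  E → ,
  E → c num c

No common prefixes found.

Answer: No, left-factoring is not needed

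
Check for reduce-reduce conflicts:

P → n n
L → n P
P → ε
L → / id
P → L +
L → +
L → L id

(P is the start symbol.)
Yes — I7: [P → .] vs [P → n n .]

A reduce-reduce conflict occurs when an LR(0) state has two complete items [A → α .] and [B → β .] — both call for a reduction, and with no lookahead the parser cannot choose between them.

Augment with P' → P and build the canonical LR(0) collection (I0 = CLOSURE({[P' → . P]}), then GOTO on every symbol after a dot until no new states appear). It has 11 states:
  I0: { [L → . +], [L → . / id], [L → . L id], [L → . n P], [P → . L +], [P → . n n], [P → .], [P' → . P] }  — shift, reduce
  I1: { [L → + .] }  — reduce
  I2: { [L → / . id] }  — shift
  I3: { [L → L . id], [P → L . +] }  — shift
  I4: { [P' → P .] }  — accept
  I5: { [L → . +], [L → . / id], [L → . L id], [L → . n P], [L → n . P], [P → . L +], [P → . n n], [P → .], [P → n . n] }  — shift, reduce
  I6: { [L → n P .] }  — reduce
  I7: { [L → . +], [L → . / id], [L → . L id], [L → . n P], [L → n . P], [P → . L +], [P → . n n], [P → .], [P → n . n], [P → n n .] }  — shift, 2 reduces
  I8: { [P → L + .] }  — reduce
  I9: { [L → L id .] }  — reduce
  I10: { [L → / id .] }  — reduce

I7 contains complete items [P → .], [P → n n .] — reduce-reduce conflict.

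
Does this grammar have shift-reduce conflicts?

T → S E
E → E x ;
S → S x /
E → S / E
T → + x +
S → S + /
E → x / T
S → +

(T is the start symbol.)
A shift-reduce conflict occurs when an LR(0) state has both:
  - a complete (reduce) item [A → α .] (dot at the end), and
  - a shift item [B → β . c γ] (dot before a terminal).

Augment with T' → T and build the canonical LR(0) collection (I0 = CLOSURE({[T' → . T]}), then GOTO on every symbol after a dot until no new states appear). It has 23 states:
  I0: { [S → . +], [S → . S + /], [S → . S x /], [T → . + x +], [T → . S E], [T' → . T] }  — shift
  I1: { [S → + .], [T → + . x +] }  — shift, reduce
  I2: { [E → . E x ;], [E → . S / E], [E → . x / T], [S → . +], [S → . S + /], [S → . S x /], [S → S . + /], [S → S . x /], [T → S . E] }  — shift
  I3: { [T' → T .] }  — accept
  I4: { [S → + .], [S → S + . /] }  — shift, reduce
  I5: { [E → E . x ;], [T → S E .] }  — shift, reduce
  I6: { [E → S . / E], [S → S . + /], [S → S . x /] }  — shift
  I7: { [E → x . / T], [S → S x . /] }  — shift
  I8: { [E → x / . T], [S → . +], [S → . S + /], [S → . S x /], [S → S x / .], [T → . + x +], [T → . S E] }  — shift, reduce
  I9: { [E → x / T .] }  — reduce
  I10: { [S → S + . /] }  — shift
  I11: { [E → . E x ;], [E → . S / E], [E → . x / T], [E → S / . E], [S → . +], [S → . S + /], [S → . S x /] }  — shift
  I12: { [S → S x . /] }  — shift
  I13: { [S → S x / .] }  — reduce
  I14: { [S → + .] }  — reduce
  I15: { [E → E . x ;], [E → S / E .] }  — shift, reduce
  I16: { [E → x . / T] }  — shift
  I17: { [E → x / . T], [S → . +], [S → . S + /], [S → . S x /], [T → . + x +], [T → . S E] }  — shift
  I18: { [E → E x . ;] }  — shift
  I19: { [E → E x ; .] }  — reduce
  I20: { [S → S + / .] }  — reduce
  I21: { [T → + x . +] }  — shift
  I22: { [T → + x + .] }  — reduce

I1 contains reduce item [S → + .] and shift item [T → + . x +] — shift-reduce conflict.
I4 contains reduce item [S → + .] and shift item [S → S + . /] — shift-reduce conflict.
I5 contains reduce item [T → S E .] and shift item [E → E . x ;] — shift-reduce conflict.
I8 contains reduce item [S → S x / .] and shift items [S → . +], [T → . + x +] — shift-reduce conflict.
I15 contains reduce item [E → S / E .] and shift item [E → E . x ;] — shift-reduce conflict.

Answer: Yes — I1: [S → + .] vs [T → + . x +]; I4: [S → + .] vs [S → S + . /]; I5: [T → S E .] vs [E → E . x ;]; I8: [S → S x / .] vs [S → . +]; I15: [E → S / E .] vs [E → E . x ;]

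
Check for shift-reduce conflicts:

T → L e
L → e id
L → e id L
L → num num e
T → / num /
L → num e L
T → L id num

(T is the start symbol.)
A shift-reduce conflict occurs when an LR(0) state has both:
  - a complete (reduce) item [A → α .] (dot at the end), and
  - a shift item [B → β . c γ] (dot before a terminal).

Augment with T' → T and build the canonical LR(0) collection (I0 = CLOSURE({[T' → . T]}), then GOTO on every symbol after a dot until no new states appear). It has 17 states:
  I0: { [L → . e id L], [L → . e id], [L → . num e L], [L → . num num e], [T → . / num /], [T → . L e], [T → . L id num], [T' → . T] }  — shift
  I1: { [T → / . num /] }  — shift
  I2: { [T → L . e], [T → L . id num] }  — shift
  I3: { [T' → T .] }  — accept
  I4: { [L → e . id L], [L → e . id] }  — shift
  I5: { [L → num . e L], [L → num . num e] }  — shift
  I6: { [L → . e id L], [L → . e id], [L → . num e L], [L → . num num e], [L → num e . L] }  — shift
  I7: { [L → num num . e] }  — shift
  I8: { [L → num num e .] }  — reduce
  I9: { [L → num e L .] }  — reduce
  I10: { [L → . e id L], [L → . e id], [L → . num e L], [L → . num num e], [L → e id . L], [L → e id .] }  — shift, reduce
  I11: { [L → e id L .] }  — reduce
  I12: { [T → L e .] }  — reduce
  I13: { [T → L id . num] }  — shift
  I14: { [T → L id num .] }  — reduce
  I15: { [T → / num . /] }  — shift
  I16: { [T → / num / .] }  — reduce

I10 contains reduce item [L → e id .] and shift items [L → . e id], [L → . e id L], [L → . num e L], [L → . num num e] — shift-reduce conflict.

Answer: Yes — I10: [L → e id .] vs [L → . e id]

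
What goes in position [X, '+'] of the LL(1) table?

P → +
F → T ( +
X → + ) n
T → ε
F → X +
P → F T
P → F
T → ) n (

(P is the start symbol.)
X → + ) n

To find M[X, '+'], we find productions for X where '+' is in the predict set (PREDICT(N → α) = (FIRST(α) \ {ε}) ∪ (FOLLOW(N) if α ⇒* ε)).

X → + ) n: PREDICT = { '+' }
  '+' is in predict set, so this production goes in M[X, '+']

M[X, '+'] = X → + ) n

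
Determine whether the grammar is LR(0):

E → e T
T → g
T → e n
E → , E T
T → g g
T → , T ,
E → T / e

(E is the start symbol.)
No. Shift-reduce conflict between [T → g .] and [T → g . g]

Augment with E' → E and build the canonical LR(0) collection (I0 = CLOSURE({[E' → . E]}), then GOTO on every symbol after a dot until no new states appear). It has 18 states:
  I0: { [E → . , E T], [E → . T / e], [E → . e T], [E' → . E], [T → . , T ,], [T → . e n], [T → . g g], [T → . g] }  — shift
  I1: { [E → , . E T], [E → . , E T], [E → . T / e], [E → . e T], [T → , . T ,], [T → . , T ,], [T → . e n], [T → . g g], [T → . g] }  — shift
  I2: { [E' → E .] }  — accept
  I3: { [E → T . / e] }  — shift
  I4: { [E → e . T], [T → . , T ,], [T → . e n], [T → . g g], [T → . g], [T → e . n] }  — shift
  I5: { [T → g . g], [T → g .] }  — shift, reduce
  I6: { [T → g g .] }  — reduce
  I7: { [T → , . T ,], [T → . , T ,], [T → . e n], [T → . g g], [T → . g] }  — shift
  I8: { [E → e T .] }  — reduce
  I9: { [T → e . n] }  — shift
  I10: { [T → e n .] }  — reduce
  I11: { [T → , T . ,] }  — shift
  I12: { [T → , T , .] }  — reduce
  I13: { [E → T / . e] }  — shift
  I14: { [E → T / e .] }  — reduce
  I15: { [E → , E . T], [T → . , T ,], [T → . e n], [T → . g g], [T → . g] }  — shift
  I16: { [E → T . / e], [T → , T . ,] }  — shift
  I17: { [E → , E T .] }  — reduce

Conflict in state I5:
  Shift-reduce conflict between [T → g .] and [T → g . g]
So the grammar is NOT LR(0).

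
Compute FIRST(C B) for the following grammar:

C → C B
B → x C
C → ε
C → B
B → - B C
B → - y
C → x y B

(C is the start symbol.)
{ '-', 'x' }

FIRST sets of the non-terminals involved (from the grammar, by fixed-point iteration):
  FIRST(C) = { '-', 'x', ε }
  FIRST(B) = { '-', 'x' }

To compute FIRST(C B), process the symbols left to right:
Symbol C is a non-terminal. Add FIRST(C) \ {ε} = { '-', 'x' }
C is nullable (ε ∈ FIRST(C)), continue to the next symbol.
Symbol B is a non-terminal. Add FIRST(B) \ {ε} = { '-', 'x' }
B is not nullable (ε ∉ FIRST(B)), so stop here.
FIRST(C B) = { '-', 'x' }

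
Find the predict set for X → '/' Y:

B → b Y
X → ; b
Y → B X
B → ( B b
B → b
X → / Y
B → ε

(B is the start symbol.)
{ '/' }

PREDICT(X → '/' Y) = (FIRST(RHS) \ {ε}) ∪ (FOLLOW(X) if ε ∈ FIRST(RHS), i.e. RHS ⇒* ε)
FIRST('/' Y) = { '/' }
ε ∉ FIRST('/' Y), so FOLLOW(X) is not added.
PREDICT(X → '/' Y) = { '/' }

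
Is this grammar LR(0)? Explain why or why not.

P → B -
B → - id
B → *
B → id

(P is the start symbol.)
A grammar is LR(0) if no state in the canonical LR(0) collection has:
  - both a shift item (dot before a terminal) and a complete item (shift-reduce conflict), or
  - two or more complete items (reduce-reduce conflict; the accept item [P' → P .] counts as a complete item here).

Augment with P' → P and build the canonical LR(0) collection (I0 = CLOSURE({[P' → . P]}), then GOTO on every symbol after a dot until no new states appear). It has 8 states:
  I0: { [B → . *], [B → . - id], [B → . id], [P → . B -], [P' → . P] }  — shift
  I1: { [B → * .] }  — reduce
  I2: { [B → - . id] }  — shift
  I3: { [P → B . -] }  — shift
  I4: { [P' → P .] }  — accept
  I5: { [B → id .] }  — reduce
  I6: { [P → B - .] }  — reduce
  I7: { [B → - id .] }  — reduce

Every state is either a pure shift/goto state or contains exactly one complete item and nothing to shift — no conflicts. The grammar is LR(0).

Answer: Yes, the grammar is LR(0)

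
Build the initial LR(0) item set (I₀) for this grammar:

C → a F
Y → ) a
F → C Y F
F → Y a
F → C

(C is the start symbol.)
First, augment the grammar with C' → C
I₀ = CLOSURE({ [C' → . C] }):
  [C' → . C] has the dot before C: add [C → . a F]
No further items can be added.

I₀ = { [C → . a F], [C' → . C] }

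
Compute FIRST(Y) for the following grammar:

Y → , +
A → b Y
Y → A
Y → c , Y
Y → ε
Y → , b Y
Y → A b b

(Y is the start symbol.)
To compute FIRST(Y), examine every production with Y on the left-hand side, reading each right-hand side left to right until a non-nullable symbol is reached.

FIRST sets of the other non-terminals involved (by the same procedure, iterated to a fixed point):
  FIRST(A) = { 'b' }

From Y → , +:
  - ',' is a terminal: add ',' and stop
From Y → A:
  - A is a non-terminal: add FIRST(A) \ {ε} = { 'b' }
    A is not nullable, so stop
From Y → c , Y:
  - c is a terminal: add 'c' and stop
From Y → ε:
  - ε-production, so ε ∈ FIRST(Y)
From Y → , b Y:
  - ',' is a terminal: add ',' and stop
From Y → A b b:
  - A is a non-terminal: add FIRST(A) \ {ε} = { 'b' }
    A is not nullable, so stop

Collecting: FIRST(Y) = { ',', 'b', 'c', ε }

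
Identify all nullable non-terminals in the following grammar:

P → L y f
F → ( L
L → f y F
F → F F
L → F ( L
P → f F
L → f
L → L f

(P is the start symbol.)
None

A non-terminal is nullable if it can derive ε (the empty string): either it has an ε-production, or it has a production whose right-hand side consists entirely of nullable non-terminals.

There are no ε-productions, so no non-terminal can derive ε.
No non-terminals are nullable.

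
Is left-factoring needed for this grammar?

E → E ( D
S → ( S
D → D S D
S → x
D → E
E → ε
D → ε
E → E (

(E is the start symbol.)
Left-factoring is needed when two productions for the same non-terminal
share a common prefix on the right-hand side.

Productions for E:
  E → E ( D
  E → ε
  E → E (
Productions for S:
  S → ( S
  S → x
Productions for D:
  D → D S D
  D → E
  D → ε

Found common prefix 'E (' in productions for E

Answer: Yes, E has productions with common prefix 'E ('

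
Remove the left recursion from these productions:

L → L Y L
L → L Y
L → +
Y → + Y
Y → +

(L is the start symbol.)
L → + L'
L' → Y L L'
L' → Y L'
L' → ε
Y → + Y
Y → +

L is directly left-recursive. The standard transformation for
  A → A α₁ | ... | A α_m | β₁ | ... | β_n
is
  A  → β₁ A' | ... | β_n A'
  A' → α₁ A' | ... | α_m A' | ε

L → + becomes L → + L'
L → L Y L becomes L' → Y L L'
L → L Y becomes L' → Y L'
Add L' → ε

Productions for other non-terminals are unchanged:
  Y → + Y
  Y → +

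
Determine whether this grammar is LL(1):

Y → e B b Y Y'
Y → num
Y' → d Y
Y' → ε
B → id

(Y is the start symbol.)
No. Predict set conflict for Y': { 'd' }

A grammar is LL(1) if for each non-terminal N with multiple productions, the predict sets of those productions are pairwise disjoint, where PREDICT(N → α) = (FIRST(α) \ {ε}) ∪ (FOLLOW(N) if α ⇒* ε).

Relevant sets:
  FOLLOW(Y') = { $, 'd' }

For Y:
  PREDICT(Y → e B b Y Y') = { 'e' }
  PREDICT(Y → num) = { 'num' }
For Y':
  PREDICT(Y' → d Y) = { 'd' }
  PREDICT(Y' → ε) = { $, 'd' }
B has a single production, so nothing to check there.

Conflict found: Predict set conflict for Y': { 'd' }
The grammar is NOT LL(1).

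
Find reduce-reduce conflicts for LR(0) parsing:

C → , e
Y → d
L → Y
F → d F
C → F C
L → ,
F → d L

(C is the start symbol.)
No reduce-reduce conflicts

A reduce-reduce conflict occurs when an LR(0) state has two complete items [A → α .] and [B → β .] — both call for a reduction, and with no lookahead the parser cannot choose between them.

Augment with C' → C and build the canonical LR(0) collection (I0 = CLOSURE({[C' → . C]}), then GOTO on every symbol after a dot until no new states appear). It has 12 states:
  I0: { [C → . , e], [C → . F C], [C' → . C], [F → . d F], [F → . d L] }  — shift
  I1: { [C → , . e] }  — shift
  I2: { [C' → C .] }  — accept
  I3: { [C → . , e], [C → . F C], [C → F . C], [F → . d F], [F → . d L] }  — shift
  I4: { [F → . d F], [F → . d L], [F → d . F], [F → d . L], [L → . ,], [L → . Y], [Y → . d] }  — shift
  I5: { [L → , .] }  — reduce
  I6: { [F → d F .] }  — reduce
  I7: { [F → d L .] }  — reduce
  I8: { [L → Y .] }  — reduce
  I9: { [F → . d F], [F → . d L], [F → d . F], [F → d . L], [L → . ,], [L → . Y], [Y → . d], [Y → d .] }  — shift, reduce
  I10: { [C → F C .] }  — reduce
  I11: { [C → , e .] }  — reduce

No state contains more than one complete item.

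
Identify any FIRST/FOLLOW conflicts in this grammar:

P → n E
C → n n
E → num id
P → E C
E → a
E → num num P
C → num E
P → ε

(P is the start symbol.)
A FIRST/FOLLOW conflict occurs when a non-terminal N has a nullable alternative N → β (β ⇒* ε) and another alternative N → α with FIRST(α) ∩ FOLLOW(N) ≠ ∅: on such a lookahead the parser cannot decide between expanding α and letting N vanish via β.

Nullable non-terminals: P.
FIRST sets used below: FIRST(E) = { 'a', 'num' }

P: nullable alternative(s) P → ε; FOLLOW(P) = { $, 'n', 'num' }
  P → n E: FIRST \ {ε} = { 'n' } — overlaps FOLLOW(P) on { 'n' }: CONFLICT
  P → E C: FIRST \ {ε} = { 'a', 'num' } — overlaps FOLLOW(P) on { 'num' }: CONFLICT
  P → ε: FIRST \ {ε} = { } — this is the only nullable alternative, skip

C, E have no nullable alternative, so no FIRST/FOLLOW check is needed there.

So the grammar has 2 FIRST/FOLLOW conflicts (marked CONFLICT above).

Answer: Yes. P → n E with FOLLOW(P) on { 'n' }; P → E C with FOLLOW(P) on { 'num' }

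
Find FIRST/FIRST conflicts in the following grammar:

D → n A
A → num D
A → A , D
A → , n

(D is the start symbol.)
Yes. A → num D / A → A ',' D on { 'num' }; A → A ',' D / A → ',' n on { ',' }

FIRST sets of the non-terminals at (or reachable through a nullable prefix from) the front of some alternative:
  FIRST(A) = { ',', 'num' }

Productions for A:
  A → num D: FIRST = { 'num' }
  A → A , D: FIRST = { ',', 'num' }
  A → , n: FIRST = { ',' }
D has only one production, so no FIRST/FIRST conflict is possible there.

Conflict for A: A → num D and A → A , D
  Overlap: { 'num' }
Conflict for A: A → A , D and A → , n
  Overlap: { ',' }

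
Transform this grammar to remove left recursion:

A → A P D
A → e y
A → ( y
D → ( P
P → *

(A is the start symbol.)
A is directly left-recursive. The standard transformation for
  A → A α₁ | ... | A α_m | β₁ | ... | β_n
is
  A  → β₁ A' | ... | β_n A'
  A' → α₁ A' | ... | α_m A' | ε

A → e y becomes A → e y A'
A → ( y becomes A → ( y A'
A → A P D becomes A' → P D A'
Add A' → ε

Productions for other non-terminals are unchanged:
  D → ( P
  P → *

Resulting grammar:
A → e y A'
A → ( y A'
A' → P D A'
A' → ε
D → ( P
P → *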